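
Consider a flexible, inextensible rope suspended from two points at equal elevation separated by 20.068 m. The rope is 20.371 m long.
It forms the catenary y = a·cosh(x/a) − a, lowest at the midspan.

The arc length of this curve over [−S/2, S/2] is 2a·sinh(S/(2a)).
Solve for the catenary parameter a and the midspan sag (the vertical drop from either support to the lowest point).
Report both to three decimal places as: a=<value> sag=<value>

a=33.412 sag=1.518

seed: a₀ = √(S³/(24(L−S))) = √(20.068³/(24·0.303)) = 33.337206
iter 1: u=0.300985  f(a)=+1.375e-03  f'(a)=-1.834e-02  a ← 33.337206 − (+1.375e-03/-1.834e-02) = 33.412190
iter 2: u=0.300310  f(a)=+4.654e-06  f'(a)=-1.822e-02  a ← 33.412190 − (+4.654e-06/-1.822e-02) = 33.412445
iter 3: u=0.300307  f(a)=+5.371e-11  f'(a)=-1.822e-02  a ← 33.412445 − (+5.371e-11/-1.822e-02) = 33.412445
iter 4: u=0.300307  f(a)=+0.000e+00  f'(a)=-1.822e-02  a ← 33.412445 − (+0.000e+00/-1.822e-02) = 33.412445
converged: |Δa| < 1e-12 after 4 iterations
sag = a·(cosh(S/(2a)) − 1) = 33.412445·(cosh(0.300307) − 1) = 1.517999
T_max/T_min = cosh(S/(2a)) = 1.045432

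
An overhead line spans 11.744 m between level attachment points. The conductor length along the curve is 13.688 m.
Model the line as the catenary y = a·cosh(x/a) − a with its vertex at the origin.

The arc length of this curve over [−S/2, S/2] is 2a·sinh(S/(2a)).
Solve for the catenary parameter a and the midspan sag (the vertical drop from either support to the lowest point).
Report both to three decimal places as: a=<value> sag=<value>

a=6.033 sag=3.090

seed: a₀ = √(S³/(24(L−S))) = √(11.744³/(24·1.944)) = 5.892103
iter 1: u=0.996588  f(a)=+9.885e-02  f'(a)=-7.278e-01  a ← 5.892103 − (+9.885e-02/-7.278e-01) = 6.027932
iter 2: u=0.974132  f(a)=+3.522e-03  f'(a)=-6.768e-01  a ← 6.027932 − (+3.522e-03/-6.768e-01) = 6.033135
iter 3: u=0.973292  f(a)=+4.835e-06  f'(a)=-6.749e-01  a ← 6.033135 − (+4.835e-06/-6.749e-01) = 6.033143
iter 4: u=0.973290  f(a)=+9.143e-12  f'(a)=-6.749e-01  a ← 6.033143 − (+9.143e-12/-6.749e-01) = 6.033143
iter 5: u=0.973290  f(a)=-1.776e-15  f'(a)=-6.749e-01  a ← 6.033143 − (-1.776e-15/-6.749e-01) = 6.033143
converged: |Δa| < 1e-12 after 5 iterations
sag = a·(cosh(S/(2a)) − 1) = 6.033143·(cosh(0.973290) − 1) = 3.090406
T_max/T_min = cosh(S/(2a)) = 1.512238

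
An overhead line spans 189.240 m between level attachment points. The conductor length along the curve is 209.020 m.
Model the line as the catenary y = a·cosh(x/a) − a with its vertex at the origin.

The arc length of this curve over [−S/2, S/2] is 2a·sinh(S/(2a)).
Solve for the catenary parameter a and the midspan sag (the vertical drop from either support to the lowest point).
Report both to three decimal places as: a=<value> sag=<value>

a=121.311 sag=38.810

seed: a₀ = √(S³/(24(L−S))) = √(189.240³/(24·19.780)) = 119.481494
iter 1: u=0.791922  f(a)=+6.296e-01  f'(a)=-3.523e-01  a ← 119.481494 − (+6.296e-01/-3.523e-01) = 121.268399
iter 2: u=0.780253  f(a)=+1.440e-02  f'(a)=-3.364e-01  a ← 121.268399 − (+1.440e-02/-3.364e-01) = 121.311213
iter 3: u=0.779977  f(a)=+7.927e-06  f'(a)=-3.360e-01  a ← 121.311213 − (+7.927e-06/-3.360e-01) = 121.311237
iter 4: u=0.779977  f(a)=+2.416e-12  f'(a)=-3.360e-01  a ← 121.311237 − (+2.416e-12/-3.360e-01) = 121.311237
converged: |Δa| < 1e-12 after 4 iterations
sag = a·(cosh(S/(2a)) − 1) = 121.311237·(cosh(0.779977) − 1) = 38.809831
T_max/T_min = cosh(S/(2a)) = 1.319920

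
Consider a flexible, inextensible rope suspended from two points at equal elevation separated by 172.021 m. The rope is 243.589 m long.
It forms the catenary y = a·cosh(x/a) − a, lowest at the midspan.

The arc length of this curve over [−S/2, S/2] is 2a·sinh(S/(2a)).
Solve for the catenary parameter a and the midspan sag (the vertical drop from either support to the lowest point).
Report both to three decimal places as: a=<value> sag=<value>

a=57.555 sag=77.154

seed: a₀ = √(S³/(24(L−S))) = √(172.021³/(24·71.568)) = 54.438624
iter 1: u=1.579954  f(a)=+9.482e+00  f'(a)=-3.347e+00  a ← 54.438624 − (+9.482e+00/-3.347e+00) = 57.271750
iter 2: u=1.501796  f(a)=+7.905e-01  f'(a)=-2.810e+00  a ← 57.271750 − (+7.905e-01/-2.810e+00) = 57.553059
iter 3: u=1.494456  f(a)=+6.598e-03  f'(a)=-2.763e+00  a ← 57.553059 − (+6.598e-03/-2.763e+00) = 57.555447
iter 4: u=1.494394  f(a)=+4.682e-07  f'(a)=-2.763e+00  a ← 57.555447 − (+4.682e-07/-2.763e+00) = 57.555447
iter 5: u=1.494394  f(a)=-2.842e-14  f'(a)=-2.763e+00  a ← 57.555447 − (-2.842e-14/-2.763e+00) = 57.555447
converged: |Δa| < 1e-12 after 5 iterations
sag = a·(cosh(S/(2a)) − 1) = 57.555447·(cosh(1.494394) − 1) = 77.153609
T_max/T_min = cosh(S/(2a)) = 2.340509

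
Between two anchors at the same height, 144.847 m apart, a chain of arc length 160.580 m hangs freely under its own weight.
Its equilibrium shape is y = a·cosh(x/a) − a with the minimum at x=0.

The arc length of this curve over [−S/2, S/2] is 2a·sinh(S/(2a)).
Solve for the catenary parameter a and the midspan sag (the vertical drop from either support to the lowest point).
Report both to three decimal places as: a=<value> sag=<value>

seed: a₀ = √(S³/(24(L−S))) = √(144.847³/(24·15.733)) = 89.712481
iter 1: u=0.807285  f(a)=+5.207e-01  f'(a)=-3.741e-01  a ← 89.712481 − (+5.207e-01/-3.741e-01) = 91.104191
iter 2: u=0.794952  f(a)=+1.236e-02  f'(a)=-3.566e-01  a ← 91.104191 − (+1.236e-02/-3.566e-01) = 91.138866
iter 3: u=0.794650  f(a)=+7.347e-06  f'(a)=-3.561e-01  a ← 91.138866 − (+7.347e-06/-3.561e-01) = 91.138887
iter 4: u=0.794650  f(a)=+2.586e-12  f'(a)=-3.561e-01  a ← 91.138887 − (+2.586e-12/-3.561e-01) = 91.138887
converged: |Δa| < 1e-12 after 4 iterations
sag = a·(cosh(S/(2a)) − 1) = 91.138887·(cosh(0.794650) − 1) = 30.322139
T_max/T_min = cosh(S/(2a)) = 1.332703

a=91.139 sag=30.322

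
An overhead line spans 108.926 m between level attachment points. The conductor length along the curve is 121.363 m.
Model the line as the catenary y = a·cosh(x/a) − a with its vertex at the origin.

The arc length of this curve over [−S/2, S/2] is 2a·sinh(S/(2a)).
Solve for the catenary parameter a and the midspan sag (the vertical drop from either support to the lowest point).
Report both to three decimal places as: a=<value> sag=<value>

seed: a₀ = √(S³/(24(L−S))) = √(108.926³/(24·12.437)) = 65.801212
iter 1: u=0.827690  f(a)=+4.330e-01  f'(a)=-4.046e-01  a ← 65.801212 − (+4.330e-01/-4.046e-01) = 66.871587
iter 2: u=0.814442  f(a)=+1.079e-02  f'(a)=-3.846e-01  a ← 66.871587 − (+1.079e-02/-3.846e-01) = 66.899647
iter 3: u=0.814100  f(a)=+7.083e-06  f'(a)=-3.841e-01  a ← 66.899647 − (+7.083e-06/-3.841e-01) = 66.899665
iter 4: u=0.814100  f(a)=+3.070e-12  f'(a)=-3.841e-01  a ← 66.899665 − (+3.070e-12/-3.841e-01) = 66.899665
converged: |Δa| < 1e-12 after 4 iterations
sag = a·(cosh(S/(2a)) − 1) = 66.899665·(cosh(0.814100) − 1) = 23.420929
T_max/T_min = cosh(S/(2a)) = 1.350090

a=66.900 sag=23.421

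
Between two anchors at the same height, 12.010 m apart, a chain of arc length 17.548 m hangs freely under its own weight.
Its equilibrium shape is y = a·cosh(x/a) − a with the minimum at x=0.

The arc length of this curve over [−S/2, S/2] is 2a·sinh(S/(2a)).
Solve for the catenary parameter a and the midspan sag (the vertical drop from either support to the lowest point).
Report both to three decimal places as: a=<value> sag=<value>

seed: a₀ = √(S³/(24(L−S))) = √(12.010³/(24·5.538)) = 3.610210
iter 1: u=1.663338  f(a)=+8.186e-01  f'(a)=-4.005e+00  a ← 3.610210 − (+8.186e-01/-4.005e+00) = 3.814588
iter 2: u=1.574220  f(a)=+7.465e-02  f'(a)=-3.305e+00  a ← 3.814588 − (+7.465e-02/-3.305e+00) = 3.837176
iter 3: u=1.564953  f(a)=+7.586e-04  f'(a)=-3.238e+00  a ← 3.837176 − (+7.586e-04/-3.238e+00) = 3.837410
iter 4: u=1.564858  f(a)=+8.008e-08  f'(a)=-3.238e+00  a ← 3.837410 − (+8.008e-08/-3.238e+00) = 3.837410
iter 5: u=1.564858  f(a)=+0.000e+00  f'(a)=-3.238e+00  a ← 3.837410 − (+0.000e+00/-3.238e+00) = 3.837410
converged: |Δa| < 1e-12 after 5 iterations
sag = a·(cosh(S/(2a)) − 1) = 3.837410·(cosh(1.564858) − 1) = 5.739061
T_max/T_min = cosh(S/(2a)) = 2.495556

a=3.837 sag=5.739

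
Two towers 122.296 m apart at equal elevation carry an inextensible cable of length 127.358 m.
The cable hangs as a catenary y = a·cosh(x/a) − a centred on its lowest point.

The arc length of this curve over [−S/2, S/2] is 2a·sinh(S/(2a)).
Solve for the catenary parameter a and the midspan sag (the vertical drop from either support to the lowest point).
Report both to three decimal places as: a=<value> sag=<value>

a=123.457 sag=15.455

seed: a₀ = √(S³/(24(L−S))) = √(122.296³/(24·5.062)) = 122.702013
iter 1: u=0.498346  f(a)=+6.323e-02  f'(a)=-8.458e-02  a ← 122.702013 − (+6.323e-02/-8.458e-02) = 123.449622
iter 2: u=0.495328  f(a)=+5.825e-04  f'(a)=-8.302e-02  a ← 123.449622 − (+5.825e-04/-8.302e-02) = 123.456638
iter 3: u=0.495299  f(a)=+5.047e-08  f'(a)=-8.301e-02  a ← 123.456638 − (+5.047e-08/-8.301e-02) = 123.456639
iter 4: u=0.495299  f(a)=-2.842e-14  f'(a)=-8.301e-02  a ← 123.456639 − (-2.842e-14/-8.301e-02) = 123.456639
converged: |Δa| < 1e-12 after 4 iterations
sag = a·(cosh(S/(2a)) − 1) = 123.456639·(cosh(0.495299) − 1) = 15.455408
T_max/T_min = cosh(S/(2a)) = 1.125189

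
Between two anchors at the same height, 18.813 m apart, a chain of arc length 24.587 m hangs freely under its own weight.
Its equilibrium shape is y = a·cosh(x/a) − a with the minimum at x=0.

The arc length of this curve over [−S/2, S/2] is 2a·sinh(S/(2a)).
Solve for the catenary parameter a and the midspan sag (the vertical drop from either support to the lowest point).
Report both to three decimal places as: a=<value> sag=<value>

a=7.231 sag=7.032

seed: a₀ = √(S³/(24(L−S))) = √(18.813³/(24·5.774)) = 6.931753
iter 1: u=1.357016  f(a)=+5.556e-01  f'(a)=-1.994e+00  a ← 6.931753 − (+5.556e-01/-1.994e+00) = 7.210419
iter 2: u=1.304570  f(a)=+3.526e-02  f'(a)=-1.748e+00  a ← 7.210419 − (+3.526e-02/-1.748e+00) = 7.230591
iter 3: u=1.300931  f(a)=+1.633e-04  f'(a)=-1.732e+00  a ← 7.230591 − (+1.633e-04/-1.732e+00) = 7.230685
iter 4: u=1.300914  f(a)=+3.539e-09  f'(a)=-1.732e+00  a ← 7.230685 − (+3.539e-09/-1.732e+00) = 7.230685
iter 5: u=1.300914  f(a)=+0.000e+00  f'(a)=-1.732e+00  a ← 7.230685 − (+0.000e+00/-1.732e+00) = 7.230685
converged: |Δa| < 1e-12 after 5 iterations
sag = a·(cosh(S/(2a)) − 1) = 7.230685·(cosh(1.300914) − 1) = 7.031606
T_max/T_min = cosh(S/(2a)) = 1.972467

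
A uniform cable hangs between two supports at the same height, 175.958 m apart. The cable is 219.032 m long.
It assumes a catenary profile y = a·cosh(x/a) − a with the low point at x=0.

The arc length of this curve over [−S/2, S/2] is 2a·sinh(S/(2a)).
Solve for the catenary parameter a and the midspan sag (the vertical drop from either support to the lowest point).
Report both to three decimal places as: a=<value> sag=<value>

seed: a₀ = √(S³/(24(L−S))) = √(175.958³/(24·43.074)) = 72.593929
iter 1: u=1.211933  f(a)=+3.276e+00  f'(a)=-1.370e+00  a ← 72.593929 − (+3.276e+00/-1.370e+00) = 74.984623
iter 2: u=1.173294  f(a)=+1.688e-01  f'(a)=-1.232e+00  a ← 74.984623 − (+1.688e-01/-1.232e+00) = 75.121583
iter 3: u=1.171155  f(a)=+5.020e-04  f'(a)=-1.225e+00  a ← 75.121583 − (+5.020e-04/-1.225e+00) = 75.121993
iter 4: u=1.171148  f(a)=+4.469e-09  f'(a)=-1.225e+00  a ← 75.121993 − (+4.469e-09/-1.225e+00) = 75.121993
iter 5: u=1.171148  f(a)=+2.842e-14  f'(a)=-1.225e+00  a ← 75.121993 − (+2.842e-14/-1.225e+00) = 75.121993
converged: |Δa| < 1e-12 after 5 iterations
sag = a·(cosh(S/(2a)) − 1) = 75.121993·(cosh(1.171148) − 1) = 57.682631
T_max/T_min = cosh(S/(2a)) = 1.767853

a=75.122 sag=57.683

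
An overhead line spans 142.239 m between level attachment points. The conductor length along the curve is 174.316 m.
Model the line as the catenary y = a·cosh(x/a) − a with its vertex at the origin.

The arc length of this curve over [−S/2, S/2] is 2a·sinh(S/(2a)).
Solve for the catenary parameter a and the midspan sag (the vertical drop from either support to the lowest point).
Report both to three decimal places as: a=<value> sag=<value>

seed: a₀ = √(S³/(24(L−S))) = √(142.239³/(24·32.077)) = 61.140015
iter 1: u=1.163223  f(a)=+2.241e+00  f'(a)=-1.198e+00  a ← 61.140015 − (+2.241e+00/-1.198e+00) = 63.010478
iter 2: u=1.128693  f(a)=+1.070e-01  f'(a)=-1.086e+00  a ← 63.010478 − (+1.070e-01/-1.086e+00) = 63.108940
iter 3: u=1.126932  f(a)=+2.707e-04  f'(a)=-1.081e+00  a ← 63.108940 − (+2.707e-04/-1.081e+00) = 63.109190
iter 4: u=1.126928  f(a)=+1.743e-09  f'(a)=-1.081e+00  a ← 63.109190 − (+1.743e-09/-1.081e+00) = 63.109190
iter 5: u=1.126928  f(a)=+5.684e-14  f'(a)=-1.081e+00  a ← 63.109190 − (+5.684e-14/-1.081e+00) = 63.109190
converged: |Δa| < 1e-12 after 5 iterations
sag = a·(cosh(S/(2a)) − 1) = 63.109190·(cosh(1.126928) − 1) = 44.497905
T_max/T_min = cosh(S/(2a)) = 1.705094

a=63.109 sag=44.498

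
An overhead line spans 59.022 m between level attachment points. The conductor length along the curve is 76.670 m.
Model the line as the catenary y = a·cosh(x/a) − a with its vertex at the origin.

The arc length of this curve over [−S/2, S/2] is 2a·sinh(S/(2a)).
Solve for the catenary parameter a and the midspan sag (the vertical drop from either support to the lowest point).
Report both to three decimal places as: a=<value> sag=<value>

seed: a₀ = √(S³/(24(L−S))) = √(59.022³/(24·17.648)) = 22.032690
iter 1: u=1.339419  f(a)=+1.652e+00  f'(a)=-1.908e+00  a ← 22.032690 − (+1.652e+00/-1.908e+00) = 22.898533
iter 2: u=1.288773  f(a)=+1.024e-01  f'(a)=-1.679e+00  a ← 22.898533 − (+1.024e-01/-1.679e+00) = 22.959536
iter 3: u=1.285348  f(a)=+4.507e-04  f'(a)=-1.664e+00  a ← 22.959536 − (+4.507e-04/-1.664e+00) = 22.959807
iter 4: u=1.285333  f(a)=+8.816e-09  f'(a)=-1.664e+00  a ← 22.959807 − (+8.816e-09/-1.664e+00) = 22.959807
iter 5: u=1.285333  f(a)=+0.000e+00  f'(a)=-1.664e+00  a ← 22.959807 − (+0.000e+00/-1.664e+00) = 22.959807
converged: |Δa| < 1e-12 after 5 iterations
sag = a·(cosh(S/(2a)) − 1) = 22.959807·(cosh(1.285333) − 1) = 21.724922
T_max/T_min = cosh(S/(2a)) = 1.946215

a=22.960 sag=21.725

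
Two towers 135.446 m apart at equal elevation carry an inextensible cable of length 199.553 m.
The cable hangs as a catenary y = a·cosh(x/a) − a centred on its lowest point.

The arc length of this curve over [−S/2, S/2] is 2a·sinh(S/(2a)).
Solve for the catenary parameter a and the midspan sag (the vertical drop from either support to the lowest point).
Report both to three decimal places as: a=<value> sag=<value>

seed: a₀ = √(S³/(24(L−S))) = √(135.446³/(24·64.107)) = 40.187494
iter 1: u=1.685176  f(a)=+9.743e+00  f'(a)=-4.193e+00  a ← 40.187494 − (+9.743e+00/-4.193e+00) = 42.510966
iter 2: u=1.593071  f(a)=+9.089e-01  f'(a)=-3.444e+00  a ← 42.510966 − (+9.089e-01/-3.444e+00) = 42.774830
iter 3: u=1.583244  f(a)=+9.705e-03  f'(a)=-3.371e+00  a ← 42.774830 − (+9.705e-03/-3.371e+00) = 42.777709
iter 4: u=1.583138  f(a)=+1.133e-06  f'(a)=-3.370e+00  a ← 42.777709 − (+1.133e-06/-3.370e+00) = 42.777709
iter 5: u=1.583138  f(a)=-2.842e-14  f'(a)=-3.370e+00  a ← 42.777709 − (-2.842e-14/-3.370e+00) = 42.777709
converged: |Δa| < 1e-12 after 5 iterations
sag = a·(cosh(S/(2a)) − 1) = 42.777709·(cosh(1.583138) − 1) = 65.782331
T_max/T_min = cosh(S/(2a)) = 2.537771

a=42.778 sag=65.782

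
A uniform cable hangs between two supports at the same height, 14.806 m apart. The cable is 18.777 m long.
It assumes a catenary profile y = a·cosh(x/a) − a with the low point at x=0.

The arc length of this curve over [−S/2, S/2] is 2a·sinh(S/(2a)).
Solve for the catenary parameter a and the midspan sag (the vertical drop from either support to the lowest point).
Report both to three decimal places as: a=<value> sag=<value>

a=6.057 sag=5.116

seed: a₀ = √(S³/(24(L−S))) = √(14.806³/(24·3.971)) = 5.835809
iter 1: u=1.268547  f(a)=+3.320e-01  f'(a)=-1.593e+00  a ← 5.835809 − (+3.320e-01/-1.593e+00) = 6.044255
iter 2: u=1.224799  f(a)=+1.862e-02  f'(a)=-1.419e+00  a ← 6.044255 − (+1.862e-02/-1.419e+00) = 6.057378
iter 3: u=1.222146  f(a)=+6.624e-05  f'(a)=-1.409e+00  a ← 6.057378 − (+6.624e-05/-1.409e+00) = 6.057425
iter 4: u=1.222136  f(a)=+8.451e-10  f'(a)=-1.409e+00  a ← 6.057425 − (+8.451e-10/-1.409e+00) = 6.057425
iter 5: u=1.222136  f(a)=+0.000e+00  f'(a)=-1.409e+00  a ← 6.057425 − (+0.000e+00/-1.409e+00) = 6.057425
converged: |Δa| < 1e-12 after 5 iterations
sag = a·(cosh(S/(2a)) − 1) = 6.057425·(cosh(1.222136) − 1) = 5.115593
T_max/T_min = cosh(S/(2a)) = 1.844516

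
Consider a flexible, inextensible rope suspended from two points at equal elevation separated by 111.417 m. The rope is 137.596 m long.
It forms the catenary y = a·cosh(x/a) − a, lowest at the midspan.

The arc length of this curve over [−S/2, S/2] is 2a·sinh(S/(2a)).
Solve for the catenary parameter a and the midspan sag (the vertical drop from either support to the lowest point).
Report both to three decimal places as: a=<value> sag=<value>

a=48.490 sag=35.679

seed: a₀ = √(S³/(24(L−S))) = √(111.417³/(24·26.179)) = 46.918600
iter 1: u=1.187344  f(a)=+1.909e+00  f'(a)=-1.281e+00  a ← 46.918600 − (+1.909e+00/-1.281e+00) = 48.408008
iter 2: u=1.150812  f(a)=+9.465e-02  f'(a)=-1.157e+00  a ← 48.408008 − (+9.465e-02/-1.157e+00) = 48.489801
iter 3: u=1.148870  f(a)=+2.597e-04  f'(a)=-1.151e+00  a ← 48.489801 − (+2.597e-04/-1.151e+00) = 48.490026
iter 4: u=1.148865  f(a)=+1.966e-09  f'(a)=-1.151e+00  a ← 48.490026 − (+1.966e-09/-1.151e+00) = 48.490026
iter 5: u=1.148865  f(a)=+0.000e+00  f'(a)=-1.151e+00  a ← 48.490026 − (+0.000e+00/-1.151e+00) = 48.490026
converged: |Δa| < 1e-12 after 5 iterations
sag = a·(cosh(S/(2a)) − 1) = 48.490026·(cosh(1.148865) − 1) = 35.679133
T_max/T_min = cosh(S/(2a)) = 1.735804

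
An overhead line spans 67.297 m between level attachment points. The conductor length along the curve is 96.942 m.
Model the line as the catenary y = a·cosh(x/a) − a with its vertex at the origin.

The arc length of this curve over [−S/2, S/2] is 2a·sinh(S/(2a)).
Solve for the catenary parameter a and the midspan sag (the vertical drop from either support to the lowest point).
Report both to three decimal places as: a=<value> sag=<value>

seed: a₀ = √(S³/(24(L−S))) = √(67.297³/(24·29.645)) = 20.697229
iter 1: u=1.625749  f(a)=+4.173e+00  f'(a)=-3.697e+00  a ← 20.697229 − (+4.173e+00/-3.697e+00) = 21.826159
iter 2: u=1.541659  f(a)=+3.658e-01  f'(a)=-3.075e+00  a ← 21.826159 − (+3.658e-01/-3.075e+00) = 21.945126
iter 3: u=1.533302  f(a)=+3.406e-03  f'(a)=-3.018e+00  a ← 21.945126 − (+3.406e-03/-3.018e+00) = 21.946255
iter 4: u=1.533223  f(a)=+3.015e-07  f'(a)=-3.017e+00  a ← 21.946255 − (+3.015e-07/-3.017e+00) = 21.946255
iter 5: u=1.533223  f(a)=+1.421e-14  f'(a)=-3.017e+00  a ← 21.946255 − (+1.421e-14/-3.017e+00) = 21.946255
converged: |Δa| < 1e-12 after 5 iterations
sag = a·(cosh(S/(2a)) − 1) = 21.946255·(cosh(1.533223) − 1) = 31.261601
T_max/T_min = cosh(S/(2a)) = 2.424462

a=21.946 sag=31.262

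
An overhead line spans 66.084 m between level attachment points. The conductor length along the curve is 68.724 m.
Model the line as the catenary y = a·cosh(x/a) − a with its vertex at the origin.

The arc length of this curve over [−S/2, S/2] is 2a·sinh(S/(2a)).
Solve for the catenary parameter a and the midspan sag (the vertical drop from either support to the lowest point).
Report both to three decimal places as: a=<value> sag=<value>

seed: a₀ = √(S³/(24(L−S))) = √(66.084³/(24·2.640)) = 67.489607
iter 1: u=0.489586  f(a)=+3.182e-02  f'(a)=-8.013e-02  a ← 67.489607 − (+3.182e-02/-8.013e-02) = 67.886745
iter 2: u=0.486722  f(a)=+2.831e-04  f'(a)=-7.871e-02  a ← 67.886745 − (+2.831e-04/-7.871e-02) = 67.890341
iter 3: u=0.486697  f(a)=+2.285e-08  f'(a)=-7.869e-02  a ← 67.890341 − (+2.285e-08/-7.869e-02) = 67.890341
iter 4: u=0.486697  f(a)=+0.000e+00  f'(a)=-7.869e-02  a ← 67.890341 − (+0.000e+00/-7.869e-02) = 67.890341
converged: |Δa| < 1e-12 after 4 iterations
sag = a·(cosh(S/(2a)) − 1) = 67.890341·(cosh(0.486697) − 1) = 8.200693
T_max/T_min = cosh(S/(2a)) = 1.120793

a=67.890 sag=8.201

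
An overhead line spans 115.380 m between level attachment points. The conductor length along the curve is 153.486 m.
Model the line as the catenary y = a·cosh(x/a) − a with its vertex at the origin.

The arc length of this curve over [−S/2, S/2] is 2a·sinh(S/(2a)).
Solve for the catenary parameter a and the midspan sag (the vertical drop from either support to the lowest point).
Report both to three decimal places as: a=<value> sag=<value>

a=42.875 sag=45.033

seed: a₀ = √(S³/(24(L−S))) = √(115.380³/(24·38.106)) = 40.982033
iter 1: u=1.407690  f(a)=+3.959e+00  f'(a)=-2.255e+00  a ← 40.982033 − (+3.959e+00/-2.255e+00) = 42.737370
iter 2: u=1.349872  f(a)=+2.685e-01  f'(a)=-1.959e+00  a ← 42.737370 − (+2.685e-01/-1.959e+00) = 42.874473
iter 3: u=1.345556  f(a)=+1.435e-03  f'(a)=-1.938e+00  a ← 42.874473 − (+1.435e-03/-1.938e+00) = 42.875213
iter 4: u=1.345533  f(a)=+4.143e-08  f'(a)=-1.938e+00  a ← 42.875213 − (+4.143e-08/-1.938e+00) = 42.875213
iter 5: u=1.345533  f(a)=+0.000e+00  f'(a)=-1.938e+00  a ← 42.875213 − (+0.000e+00/-1.938e+00) = 42.875213
converged: |Δa| < 1e-12 after 5 iterations
sag = a·(cosh(S/(2a)) − 1) = 42.875213·(cosh(1.345533) − 1) = 45.032534
T_max/T_min = cosh(S/(2a)) = 2.050316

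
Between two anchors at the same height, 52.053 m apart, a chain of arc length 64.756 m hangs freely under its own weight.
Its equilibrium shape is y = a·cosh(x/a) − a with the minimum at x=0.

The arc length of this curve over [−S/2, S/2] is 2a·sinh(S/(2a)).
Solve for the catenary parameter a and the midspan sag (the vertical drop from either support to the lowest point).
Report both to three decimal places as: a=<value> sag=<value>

a=22.255 sag=17.034

seed: a₀ = √(S³/(24(L−S))) = √(52.053³/(24·12.703)) = 21.508488
iter 1: u=1.210057  f(a)=+9.631e-01  f'(a)=-1.363e+00  a ← 21.508488 − (+9.631e-01/-1.363e+00) = 22.214854
iter 2: u=1.171581  f(a)=+4.948e-02  f'(a)=-1.227e+00  a ← 22.214854 − (+4.948e-02/-1.227e+00) = 22.255192
iter 3: u=1.169457  f(a)=+1.463e-04  f'(a)=-1.219e+00  a ← 22.255192 − (+1.463e-04/-1.219e+00) = 22.255312
iter 4: u=1.169451  f(a)=+1.286e-09  f'(a)=-1.219e+00  a ← 22.255312 − (+1.286e-09/-1.219e+00) = 22.255312
iter 5: u=1.169451  f(a)=+0.000e+00  f'(a)=-1.219e+00  a ← 22.255312 − (+0.000e+00/-1.219e+00) = 22.255312
converged: |Δa| < 1e-12 after 5 iterations
sag = a·(cosh(S/(2a)) − 1) = 22.255312·(cosh(1.169451) − 1) = 17.033793
T_max/T_min = cosh(S/(2a)) = 1.765381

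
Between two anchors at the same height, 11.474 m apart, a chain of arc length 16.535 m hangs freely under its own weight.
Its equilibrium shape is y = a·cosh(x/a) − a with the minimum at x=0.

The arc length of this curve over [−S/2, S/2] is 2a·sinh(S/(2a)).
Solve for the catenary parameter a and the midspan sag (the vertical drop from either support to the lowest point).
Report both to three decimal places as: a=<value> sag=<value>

a=3.740 sag=5.334

seed: a₀ = √(S³/(24(L−S))) = √(11.474³/(24·5.061)) = 3.526537
iter 1: u=1.626808  f(a)=+7.135e-01  f'(a)=-3.705e+00  a ← 3.526537 − (+7.135e-01/-3.705e+00) = 3.719097
iter 2: u=1.542579  f(a)=+6.261e-02  f'(a)=-3.081e+00  a ← 3.719097 − (+6.261e-02/-3.081e+00) = 3.739417
iter 3: u=1.534197  f(a)=+5.845e-04  f'(a)=-3.024e+00  a ← 3.739417 − (+5.845e-04/-3.024e+00) = 3.739610
iter 4: u=1.534117  f(a)=+5.199e-08  f'(a)=-3.023e+00  a ← 3.739610 − (+5.199e-08/-3.023e+00) = 3.739610
iter 5: u=1.534117  f(a)=+0.000e+00  f'(a)=-3.023e+00  a ← 3.739610 − (+0.000e+00/-3.023e+00) = 3.739610
converged: |Δa| < 1e-12 after 5 iterations
sag = a·(cosh(S/(2a)) − 1) = 3.739610·(cosh(1.534117) − 1) = 5.334322
T_max/T_min = cosh(S/(2a)) = 2.426438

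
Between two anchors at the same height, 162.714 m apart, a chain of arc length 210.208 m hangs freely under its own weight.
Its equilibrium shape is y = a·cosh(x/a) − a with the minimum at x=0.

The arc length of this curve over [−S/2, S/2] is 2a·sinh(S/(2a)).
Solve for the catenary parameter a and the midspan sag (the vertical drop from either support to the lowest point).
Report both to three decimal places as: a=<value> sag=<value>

seed: a₀ = √(S³/(24(L−S))) = √(162.714³/(24·47.494)) = 61.476961
iter 1: u=1.323374  f(a)=+4.337e+00  f'(a)=-1.833e+00  a ← 61.476961 − (+4.337e+00/-1.833e+00) = 63.842553
iter 2: u=1.274338  f(a)=+2.629e-01  f'(a)=-1.617e+00  a ← 63.842553 − (+2.629e-01/-1.617e+00) = 64.005112
iter 3: u=1.271102  f(a)=+1.104e-03  f'(a)=-1.604e+00  a ← 64.005112 − (+1.104e-03/-1.604e+00) = 64.005800
iter 4: u=1.271088  f(a)=+1.964e-08  f'(a)=-1.603e+00  a ← 64.005800 − (+1.964e-08/-1.603e+00) = 64.005800
iter 5: u=1.271088  f(a)=+0.000e+00  f'(a)=-1.603e+00  a ← 64.005800 − (+0.000e+00/-1.603e+00) = 64.005800
converged: |Δa| < 1e-12 after 5 iterations
sag = a·(cosh(S/(2a)) − 1) = 64.005800·(cosh(1.271088) − 1) = 59.053508
T_max/T_min = cosh(S/(2a)) = 1.922627

a=64.006 sag=59.054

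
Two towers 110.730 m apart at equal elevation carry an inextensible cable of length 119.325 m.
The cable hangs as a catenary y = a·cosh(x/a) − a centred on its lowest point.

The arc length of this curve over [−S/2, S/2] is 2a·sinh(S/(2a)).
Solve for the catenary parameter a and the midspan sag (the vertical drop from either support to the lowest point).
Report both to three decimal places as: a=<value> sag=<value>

seed: a₀ = √(S³/(24(L−S))) = √(110.730³/(24·8.595)) = 81.127742
iter 1: u=0.682442  f(a)=+2.024e-01  f'(a)=-2.219e-01  a ← 81.127742 − (+2.024e-01/-2.219e-01) = 82.039685
iter 2: u=0.674856  f(a)=+3.463e-03  f'(a)=-2.144e-01  a ← 82.039685 − (+3.463e-03/-2.144e-01) = 82.055839
iter 3: u=0.674723  f(a)=+1.053e-06  f'(a)=-2.143e-01  a ← 82.055839 − (+1.053e-06/-2.143e-01) = 82.055844
iter 4: u=0.674723  f(a)=+9.948e-14  f'(a)=-2.143e-01  a ← 82.055844 − (+9.948e-14/-2.143e-01) = 82.055844
converged: |Δa| < 1e-12 after 4 iterations
sag = a·(cosh(S/(2a)) − 1) = 82.055844·(cosh(0.674723) − 1) = 19.397473
T_max/T_min = cosh(S/(2a)) = 1.236394

a=82.056 sag=19.397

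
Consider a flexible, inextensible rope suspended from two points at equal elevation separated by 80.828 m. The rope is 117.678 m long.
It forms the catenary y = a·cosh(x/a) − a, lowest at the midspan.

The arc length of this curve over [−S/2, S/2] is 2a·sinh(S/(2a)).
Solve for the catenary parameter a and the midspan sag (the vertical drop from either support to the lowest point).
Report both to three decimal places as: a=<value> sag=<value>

a=25.957 sag=38.353

seed: a₀ = √(S³/(24(L−S))) = √(80.828³/(24·36.850)) = 24.435340
iter 1: u=1.653916  f(a)=+5.381e+00  f'(a)=-3.926e+00  a ← 24.435340 − (+5.381e+00/-3.926e+00) = 25.805975
iter 2: u=1.566071  f(a)=+4.860e-01  f'(a)=-3.246e+00  a ← 25.805975 − (+4.860e-01/-3.246e+00) = 25.955675
iter 3: u=1.557039  f(a)=+4.832e-03  f'(a)=-3.182e+00  a ← 25.955675 − (+4.832e-03/-3.182e+00) = 25.957193
iter 4: u=1.556948  f(a)=+4.883e-07  f'(a)=-3.181e+00  a ← 25.957193 − (+4.883e-07/-3.181e+00) = 25.957194
iter 5: u=1.556948  f(a)=+1.421e-14  f'(a)=-3.181e+00  a ← 25.957194 − (+1.421e-14/-3.181e+00) = 25.957194
converged: |Δa| < 1e-12 after 5 iterations
sag = a·(cosh(S/(2a)) − 1) = 25.957194·(cosh(1.556948) − 1) = 38.353022
T_max/T_min = cosh(S/(2a)) = 2.477549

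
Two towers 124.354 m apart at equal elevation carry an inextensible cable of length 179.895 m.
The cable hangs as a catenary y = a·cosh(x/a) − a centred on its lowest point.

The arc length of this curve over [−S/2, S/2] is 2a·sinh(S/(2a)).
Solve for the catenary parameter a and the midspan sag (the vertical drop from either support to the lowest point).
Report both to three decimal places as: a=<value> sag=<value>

a=40.303 sag=58.261

seed: a₀ = √(S³/(24(L−S))) = √(124.354³/(24·55.541)) = 37.981942
iter 1: u=1.637015  f(a)=+7.935e+00  f'(a)=-3.787e+00  a ← 37.981942 − (+7.935e+00/-3.787e+00) = 40.077147
iter 2: u=1.551433  f(a)=+7.039e-01  f'(a)=-3.143e+00  a ← 40.077147 − (+7.039e-01/-3.143e+00) = 40.301139
iter 3: u=1.542810  f(a)=+6.730e-03  f'(a)=-3.083e+00  a ← 40.301139 − (+6.730e-03/-3.083e+00) = 40.303322
iter 4: u=1.542726  f(a)=+6.283e-07  f'(a)=-3.082e+00  a ← 40.303322 − (+6.283e-07/-3.082e+00) = 40.303323
iter 5: u=1.542726  f(a)=+0.000e+00  f'(a)=-3.082e+00  a ← 40.303323 − (+0.000e+00/-3.082e+00) = 40.303323
converged: |Δa| < 1e-12 after 5 iterations
sag = a·(cosh(S/(2a)) − 1) = 40.303323·(cosh(1.542726) − 1) = 58.260923
T_max/T_min = cosh(S/(2a)) = 2.445561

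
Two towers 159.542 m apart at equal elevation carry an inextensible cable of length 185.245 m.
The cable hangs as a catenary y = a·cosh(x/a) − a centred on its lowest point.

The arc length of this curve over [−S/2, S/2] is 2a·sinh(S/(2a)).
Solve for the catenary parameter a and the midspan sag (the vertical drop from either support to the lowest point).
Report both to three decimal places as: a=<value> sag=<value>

seed: a₀ = √(S³/(24(L−S))) = √(159.542³/(24·25.703)) = 81.136266
iter 1: u=0.983173  f(a)=+1.271e+00  f'(a)=-6.970e-01  a ← 81.136266 − (+1.271e+00/-6.970e-01) = 82.960216
iter 2: u=0.961557  f(a)=+4.413e-02  f'(a)=-6.493e-01  a ← 82.960216 − (+4.413e-02/-6.493e-01) = 83.028178
iter 3: u=0.960770  f(a)=+5.742e-05  f'(a)=-6.477e-01  a ← 83.028178 − (+5.742e-05/-6.477e-01) = 83.028266
iter 4: u=0.960769  f(a)=+9.743e-11  f'(a)=-6.476e-01  a ← 83.028266 − (+9.743e-11/-6.476e-01) = 83.028266
iter 5: u=0.960769  f(a)=+5.684e-14  f'(a)=-6.476e-01  a ← 83.028266 − (+5.684e-14/-6.476e-01) = 83.028266
converged: |Δa| < 1e-12 after 5 iterations
sag = a·(cosh(S/(2a)) − 1) = 83.028266·(cosh(0.960769) − 1) = 41.360722
T_max/T_min = cosh(S/(2a)) = 1.498152

a=83.028 sag=41.361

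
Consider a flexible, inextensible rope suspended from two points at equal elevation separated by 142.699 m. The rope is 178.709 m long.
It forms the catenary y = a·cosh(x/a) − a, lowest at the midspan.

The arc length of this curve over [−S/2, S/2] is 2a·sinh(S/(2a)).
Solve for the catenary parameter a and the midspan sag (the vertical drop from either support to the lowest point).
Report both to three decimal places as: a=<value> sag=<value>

a=60.063 sag=47.602

seed: a₀ = √(S³/(24(L−S))) = √(142.699³/(24·36.010)) = 57.984807
iter 1: u=1.230486  f(a)=+2.827e+00  f'(a)=-1.441e+00  a ← 57.984807 − (+2.827e+00/-1.441e+00) = 59.946883
iter 2: u=1.190212  f(a)=+1.498e-01  f'(a)=-1.292e+00  a ← 59.946883 − (+1.498e-01/-1.292e+00) = 60.062870
iter 3: u=1.187914  f(a)=+4.729e-04  f'(a)=-1.283e+00  a ← 60.062870 − (+4.729e-04/-1.283e+00) = 60.063239
iter 4: u=1.187906  f(a)=+4.746e-09  f'(a)=-1.283e+00  a ← 60.063239 − (+4.746e-09/-1.283e+00) = 60.063239
iter 5: u=1.187906  f(a)=+5.684e-14  f'(a)=-1.283e+00  a ← 60.063239 − (+5.684e-14/-1.283e+00) = 60.063239
converged: |Δa| < 1e-12 after 5 iterations
sag = a·(cosh(S/(2a)) − 1) = 60.063239·(cosh(1.187906) − 1) = 47.602073
T_max/T_min = cosh(S/(2a)) = 1.792533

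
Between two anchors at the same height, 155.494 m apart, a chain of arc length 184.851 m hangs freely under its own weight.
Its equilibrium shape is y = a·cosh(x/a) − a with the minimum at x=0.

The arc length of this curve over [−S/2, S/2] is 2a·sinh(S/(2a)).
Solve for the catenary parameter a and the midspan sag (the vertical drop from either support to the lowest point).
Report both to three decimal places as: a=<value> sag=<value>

seed: a₀ = √(S³/(24(L−S))) = √(155.494³/(24·29.357)) = 73.048112
iter 1: u=1.064326  f(a)=+1.708e+00  f'(a)=-8.986e-01  a ← 73.048112 − (+1.708e+00/-8.986e-01) = 74.949242
iter 2: u=1.037329  f(a)=+6.896e-02  f'(a)=-8.274e-01  a ← 74.949242 − (+6.896e-02/-8.274e-01) = 75.032596
iter 3: u=1.036176  f(a)=+1.229e-04  f'(a)=-8.244e-01  a ← 75.032596 − (+1.229e-04/-8.244e-01) = 75.032745
iter 4: u=1.036174  f(a)=+3.914e-10  f'(a)=-8.244e-01  a ← 75.032745 − (+3.914e-10/-8.244e-01) = 75.032745
iter 5: u=1.036174  f(a)=-2.842e-14  f'(a)=-8.244e-01  a ← 75.032745 − (-2.842e-14/-8.244e-01) = 75.032745
converged: |Δa| < 1e-12 after 5 iterations
sag = a·(cosh(S/(2a)) − 1) = 75.032745·(cosh(1.036174) − 1) = 44.015085
T_max/T_min = cosh(S/(2a)) = 1.586612

a=75.033 sag=44.015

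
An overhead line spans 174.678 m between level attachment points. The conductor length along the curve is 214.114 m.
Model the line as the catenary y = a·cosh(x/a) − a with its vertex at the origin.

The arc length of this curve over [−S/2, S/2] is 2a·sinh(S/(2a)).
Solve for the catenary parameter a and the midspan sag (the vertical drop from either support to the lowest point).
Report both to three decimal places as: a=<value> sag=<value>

seed: a₀ = √(S³/(24(L−S))) = √(174.678³/(24·39.436)) = 75.042150
iter 1: u=1.163866  f(a)=+2.759e+00  f'(a)=-1.200e+00  a ← 75.042150 − (+2.759e+00/-1.200e+00) = 77.340209
iter 2: u=1.129283  f(a)=+1.318e-01  f'(a)=-1.088e+00  a ← 77.340209 − (+1.318e-01/-1.088e+00) = 77.461318
iter 3: u=1.127518  f(a)=+3.342e-04  f'(a)=-1.083e+00  a ← 77.461318 − (+3.342e-04/-1.083e+00) = 77.461627
iter 4: u=1.127513  f(a)=+2.161e-09  f'(a)=-1.083e+00  a ← 77.461627 − (+2.161e-09/-1.083e+00) = 77.461627
iter 5: u=1.127513  f(a)=+2.842e-14  f'(a)=-1.083e+00  a ← 77.461627 − (+2.842e-14/-1.083e+00) = 77.461627
converged: |Δa| < 1e-12 after 5 iterations
sag = a·(cosh(S/(2a)) − 1) = 77.461627·(cosh(1.127513) − 1) = 54.680361
T_max/T_min = cosh(S/(2a)) = 1.705903

a=77.462 sag=54.680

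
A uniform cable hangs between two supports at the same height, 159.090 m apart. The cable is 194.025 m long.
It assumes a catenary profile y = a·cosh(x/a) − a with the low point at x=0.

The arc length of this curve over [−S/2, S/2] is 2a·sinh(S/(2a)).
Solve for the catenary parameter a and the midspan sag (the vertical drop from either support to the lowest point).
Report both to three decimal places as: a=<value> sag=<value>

a=71.475 sag=49.024

seed: a₀ = √(S³/(24(L−S))) = √(159.090³/(24·34.935)) = 69.299217
iter 1: u=1.147848  f(a)=+2.375e+00  f'(a)=-1.147e+00  a ← 69.299217 − (+2.375e+00/-1.147e+00) = 71.368943
iter 2: u=1.114560  f(a)=+1.106e-01  f'(a)=-1.043e+00  a ← 71.368943 − (+1.106e-01/-1.043e+00) = 71.474948
iter 3: u=1.112907  f(a)=+2.654e-04  f'(a)=-1.038e+00  a ← 71.474948 − (+2.654e-04/-1.038e+00) = 71.475203
iter 4: u=1.112903  f(a)=+1.538e-09  f'(a)=-1.038e+00  a ← 71.475203 − (+1.538e-09/-1.038e+00) = 71.475203
iter 5: u=1.112903  f(a)=+5.684e-14  f'(a)=-1.038e+00  a ← 71.475203 − (+5.684e-14/-1.038e+00) = 71.475203
converged: |Δa| < 1e-12 after 5 iterations
sag = a·(cosh(S/(2a)) − 1) = 71.475203·(cosh(1.112903) − 1) = 49.024298
T_max/T_min = cosh(S/(2a)) = 1.685892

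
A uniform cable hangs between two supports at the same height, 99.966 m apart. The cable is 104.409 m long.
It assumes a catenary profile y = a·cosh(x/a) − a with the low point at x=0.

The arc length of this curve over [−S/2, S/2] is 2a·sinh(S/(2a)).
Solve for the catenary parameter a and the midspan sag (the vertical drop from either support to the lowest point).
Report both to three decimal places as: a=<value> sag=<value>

seed: a₀ = √(S³/(24(L−S))) = √(99.966³/(24·4.443)) = 96.790937
iter 1: u=0.516402  f(a)=+5.962e-02  f'(a)=-9.428e-02  a ← 96.790937 − (+5.962e-02/-9.428e-02) = 97.423307
iter 2: u=0.513050  f(a)=+5.893e-04  f'(a)=-9.242e-02  a ← 97.423307 − (+5.893e-04/-9.242e-02) = 97.429684
iter 3: u=0.513016  f(a)=+5.886e-08  f'(a)=-9.240e-02  a ← 97.429684 − (+5.886e-08/-9.240e-02) = 97.429684
iter 4: u=0.513016  f(a)=+0.000e+00  f'(a)=-9.240e-02  a ← 97.429684 − (+0.000e+00/-9.240e-02) = 97.429684
converged: |Δa| < 1e-12 after 4 iterations
sag = a·(cosh(S/(2a)) − 1) = 97.429684·(cosh(0.513016) − 1) = 13.104714
T_max/T_min = cosh(S/(2a)) = 1.134504

a=97.430 sag=13.105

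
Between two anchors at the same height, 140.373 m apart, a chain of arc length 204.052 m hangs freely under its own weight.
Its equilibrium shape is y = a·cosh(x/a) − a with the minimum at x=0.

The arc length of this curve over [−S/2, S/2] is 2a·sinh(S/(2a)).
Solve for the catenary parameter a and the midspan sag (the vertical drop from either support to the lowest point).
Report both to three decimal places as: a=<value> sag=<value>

a=45.180 sag=66.402

seed: a₀ = √(S³/(24(L−S))) = √(140.373³/(24·63.679)) = 42.542365
iter 1: u=1.649802  f(a)=+9.250e+00  f'(a)=-3.892e+00  a ← 42.542365 − (+9.250e+00/-3.892e+00) = 44.919038
iter 2: u=1.562511  f(a)=+8.317e-01  f'(a)=-3.221e+00  a ← 44.919038 − (+8.317e-01/-3.221e+00) = 45.177273
iter 3: u=1.553580  f(a)=+8.192e-03  f'(a)=-3.158e+00  a ← 45.177273 − (+8.192e-03/-3.158e+00) = 45.179867
iter 4: u=1.553491  f(a)=+8.121e-07  f'(a)=-3.157e+00  a ← 45.179867 − (+8.121e-07/-3.157e+00) = 45.179868
iter 5: u=1.553491  f(a)=+2.842e-14  f'(a)=-3.157e+00  a ← 45.179868 − (+2.842e-14/-3.157e+00) = 45.179868
converged: |Δa| < 1e-12 after 5 iterations
sag = a·(cosh(S/(2a)) − 1) = 45.179868·(cosh(1.553491) − 1) = 66.402054
T_max/T_min = cosh(S/(2a)) = 2.469727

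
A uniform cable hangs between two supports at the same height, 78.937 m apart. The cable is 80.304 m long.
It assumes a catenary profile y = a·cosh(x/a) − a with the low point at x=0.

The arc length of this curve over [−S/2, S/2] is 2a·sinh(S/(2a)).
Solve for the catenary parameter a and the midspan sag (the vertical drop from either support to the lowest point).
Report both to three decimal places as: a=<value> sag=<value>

seed: a₀ = √(S³/(24(L−S))) = √(78.937³/(24·1.367)) = 122.442178
iter 1: u=0.322344  f(a)=+7.120e-03  f'(a)=-2.256e-02  a ← 122.442178 − (+7.120e-03/-2.256e-02) = 122.757736
iter 2: u=0.321515  f(a)=+2.762e-05  f'(a)=-2.239e-02  a ← 122.757736 − (+2.762e-05/-2.239e-02) = 122.758970
iter 3: u=0.321512  f(a)=+4.191e-10  f'(a)=-2.239e-02  a ← 122.758970 − (+4.191e-10/-2.239e-02) = 122.758970
iter 4: u=0.321512  f(a)=+0.000e+00  f'(a)=-2.239e-02  a ← 122.758970 − (+0.000e+00/-2.239e-02) = 122.758970
converged: |Δa| < 1e-12 after 4 iterations
sag = a·(cosh(S/(2a)) − 1) = 122.758970·(cosh(0.321512) − 1) = 6.399645
T_max/T_min = cosh(S/(2a)) = 1.052132

a=122.759 sag=6.400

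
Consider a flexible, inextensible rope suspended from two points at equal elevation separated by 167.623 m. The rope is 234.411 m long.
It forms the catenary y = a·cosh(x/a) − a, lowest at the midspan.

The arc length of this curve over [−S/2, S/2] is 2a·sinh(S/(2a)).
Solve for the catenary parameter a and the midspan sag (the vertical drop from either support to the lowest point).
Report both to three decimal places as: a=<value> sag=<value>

seed: a₀ = √(S³/(24(L−S))) = √(167.623³/(24·66.788)) = 54.205777
iter 1: u=1.546173  f(a)=+8.453e+00  f'(a)=-3.106e+00  a ← 54.205777 − (+8.453e+00/-3.106e+00) = 56.927392
iter 2: u=1.472253  f(a)=+6.784e-01  f'(a)=-2.626e+00  a ← 56.927392 − (+6.784e-01/-2.626e+00) = 57.185741
iter 3: u=1.465601  f(a)=+5.211e-03  f'(a)=-2.586e+00  a ← 57.185741 − (+5.211e-03/-2.586e+00) = 57.187757
iter 4: u=1.465550  f(a)=+3.127e-07  f'(a)=-2.585e+00  a ← 57.187757 − (+3.127e-07/-2.585e+00) = 57.187757
iter 5: u=1.465550  f(a)=+0.000e+00  f'(a)=-2.585e+00  a ← 57.187757 − (+0.000e+00/-2.585e+00) = 57.187757
converged: |Δa| < 1e-12 after 5 iterations
sag = a·(cosh(S/(2a)) − 1) = 57.187757·(cosh(1.465550) − 1) = 73.225313
T_max/T_min = cosh(S/(2a)) = 2.280437

a=57.188 sag=73.225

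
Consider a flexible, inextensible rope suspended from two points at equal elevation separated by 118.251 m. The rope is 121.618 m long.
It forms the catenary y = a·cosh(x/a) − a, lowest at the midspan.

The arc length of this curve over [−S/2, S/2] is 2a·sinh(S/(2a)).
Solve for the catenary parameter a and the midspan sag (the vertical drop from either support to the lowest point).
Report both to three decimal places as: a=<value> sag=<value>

a=143.654 sag=12.340

seed: a₀ = √(S³/(24(L−S))) = √(118.251³/(24·3.367)) = 143.047428
iter 1: u=0.413328  f(a)=+2.888e-02  f'(a)=-4.788e-02  a ← 143.047428 − (+2.888e-02/-4.788e-02) = 143.650509
iter 2: u=0.411593  f(a)=+1.836e-04  f'(a)=-4.728e-02  a ← 143.650509 − (+1.836e-04/-4.728e-02) = 143.654393
iter 3: u=0.411582  f(a)=+7.532e-09  f'(a)=-4.727e-02  a ← 143.654393 − (+7.532e-09/-4.727e-02) = 143.654393
iter 4: u=0.411582  f(a)=+1.421e-14  f'(a)=-4.727e-02  a ← 143.654393 − (+1.421e-14/-4.727e-02) = 143.654393
converged: |Δa| < 1e-12 after 4 iterations
sag = a·(cosh(S/(2a)) − 1) = 143.654393·(cosh(0.411582) − 1) = 12.340219
T_max/T_min = cosh(S/(2a)) = 1.085902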